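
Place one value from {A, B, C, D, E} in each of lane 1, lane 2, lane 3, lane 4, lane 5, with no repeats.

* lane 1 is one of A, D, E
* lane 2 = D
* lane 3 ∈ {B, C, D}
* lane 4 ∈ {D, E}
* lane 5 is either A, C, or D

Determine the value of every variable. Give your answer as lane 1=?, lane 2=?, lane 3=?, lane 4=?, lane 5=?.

lane 1=A, lane 2=D, lane 3=B, lane 4=E, lane 5=C

lane 2 must be D (only option left). Strike D from lane 1, lane 3, lane 4, lane 5.
That leaves lane 4 = E. Remove E from lane 1.
lane 1 must be A (only option left). Eliminate A elsewhere: lane 5.
lane 5 has just one choice, so lane 5 = C. Remove C from lane 3.
lane 3 has just one choice, so lane 3 = B.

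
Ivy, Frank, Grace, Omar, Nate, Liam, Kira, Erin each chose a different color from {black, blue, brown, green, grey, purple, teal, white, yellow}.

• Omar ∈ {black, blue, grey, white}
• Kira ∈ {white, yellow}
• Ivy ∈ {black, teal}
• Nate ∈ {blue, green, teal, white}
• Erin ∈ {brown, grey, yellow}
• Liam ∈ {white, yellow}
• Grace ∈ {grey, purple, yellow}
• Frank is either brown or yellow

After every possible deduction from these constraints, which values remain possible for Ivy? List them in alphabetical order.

black, teal

Liam and Kira share exactly the 2 values {white, yellow}; by pigeonhole those values go to them, so strike white, yellow from Frank, Grace, Omar, Nate, Erin.
Frank's domain is down to {brown}, so Frank = brown. So Erin can't be brown.
Erin must be grey (only option left). Eliminate grey elsewhere: Grace, Omar.
Grace's domain is down to {purple}, so Grace = purple.
No further eliminations apply; Ivy can still be any of black, teal.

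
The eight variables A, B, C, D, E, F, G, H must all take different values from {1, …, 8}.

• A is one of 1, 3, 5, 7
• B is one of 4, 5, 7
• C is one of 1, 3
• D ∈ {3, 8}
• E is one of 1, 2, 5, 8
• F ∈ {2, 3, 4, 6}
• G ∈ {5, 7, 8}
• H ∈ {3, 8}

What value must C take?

The 8 variables draw from only 8 values {1, 2, 3, 4, 5, 6, 7, 8}, so each is used; only F can be 6, hence F = 6.
The 7 still-open variables together cover exactly {1, 2, 3, 4, 5, 7, 8} — 7 values for 7 variables — and 2 appears only in E's list, so E = 2.
The 6 still-open variables draw from only 6 values {1, 3, 4, 5, 7, 8}, so each is used; only B can be 4, hence B = 4.
The 2 variables D and H are confined to {3, 8}, which locks those values in; drop them from A, C, G.
So C = 1.

1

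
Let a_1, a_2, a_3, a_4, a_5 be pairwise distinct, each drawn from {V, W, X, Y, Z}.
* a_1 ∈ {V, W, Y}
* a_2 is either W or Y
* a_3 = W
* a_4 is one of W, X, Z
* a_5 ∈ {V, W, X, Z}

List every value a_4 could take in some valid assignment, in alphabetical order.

X, Z

a_3's domain is down to {W}, so a_3 = W. Strike W from a_1, a_2, a_4, a_5.
a_2's domain is down to {Y}, so a_2 = Y. Eliminate Y elsewhere: a_1.
a_1 has just one choice, so a_1 = V. Strike V from a_5.
No further eliminations apply; a_4 can still be any of X, Z.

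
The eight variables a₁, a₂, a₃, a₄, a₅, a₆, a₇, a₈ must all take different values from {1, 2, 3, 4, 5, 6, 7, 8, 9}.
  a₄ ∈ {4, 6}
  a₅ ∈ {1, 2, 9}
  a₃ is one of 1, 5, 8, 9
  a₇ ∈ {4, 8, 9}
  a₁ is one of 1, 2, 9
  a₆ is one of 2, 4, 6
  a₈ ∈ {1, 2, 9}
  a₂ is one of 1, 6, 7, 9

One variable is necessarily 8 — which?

The 8 variables together cover exactly {1, 2, 4, 5, 6, 7, 8, 9} — 8 values for 8 variables — and 5 appears only in a₃'s list, so a₃ = 5.
Among the 7 still-open variables, 7 fits only a₂ (and all 7 values in {1, 2, 4, 6, 7, 8, 9} must be used), so a₂ = 7.
Among the 6 still-open variables, 8 fits only a₇ (and all 6 values in {1, 2, 4, 6, 8, 9} must be used), so a₇ = 8.

a₇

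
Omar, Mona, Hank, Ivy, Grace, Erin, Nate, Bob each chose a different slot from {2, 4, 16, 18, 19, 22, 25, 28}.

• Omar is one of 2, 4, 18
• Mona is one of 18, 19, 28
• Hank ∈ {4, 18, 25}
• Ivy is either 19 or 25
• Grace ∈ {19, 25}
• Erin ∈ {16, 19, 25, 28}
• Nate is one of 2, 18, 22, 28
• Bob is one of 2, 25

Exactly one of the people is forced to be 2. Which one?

Among the 8 variables, 16 fits only Erin (and all 8 values in {2, 4, 16, 18, 19, 22, 25, 28} must be used), so Erin = 16.
The 7 still-open variables together cover exactly {2, 4, 18, 19, 22, 25, 28} — 7 values for 7 variables — and 22 appears only in Nate's list, so Nate = 22.
The 6 still-open variables draw from only 6 values {2, 4, 18, 19, 25, 28}, so each is used; only Mona can be 28, hence Mona = 28.
Ivy and Grace share exactly the 2 values {19, 25}; by pigeonhole those values go to them, so strike 19, 25 from Hank, Bob.

Bob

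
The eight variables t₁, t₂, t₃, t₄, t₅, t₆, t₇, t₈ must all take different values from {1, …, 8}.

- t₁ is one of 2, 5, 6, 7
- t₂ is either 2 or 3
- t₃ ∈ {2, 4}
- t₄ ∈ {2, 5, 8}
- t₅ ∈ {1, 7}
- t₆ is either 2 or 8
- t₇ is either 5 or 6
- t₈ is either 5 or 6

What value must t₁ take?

7

Among the 8 variables, 1 fits only t₅ (and all 8 values in {1, 2, 3, 4, 5, 6, 7, 8} must be used), so t₅ = 1.
The 7 still-open variables together cover exactly {2, 3, 4, 5, 6, 7, 8} — 7 values for 7 variables — and 3 appears only in t₂'s list, so t₂ = 3.
Among the 6 still-open variables, 4 fits only t₃ (and all 6 values in {2, 4, 5, 6, 7, 8} must be used), so t₃ = 4.
Among the 5 still-open variables, 7 fits only t₁ (and all 5 values in {2, 5, 6, 7, 8} must be used), so t₁ = 7.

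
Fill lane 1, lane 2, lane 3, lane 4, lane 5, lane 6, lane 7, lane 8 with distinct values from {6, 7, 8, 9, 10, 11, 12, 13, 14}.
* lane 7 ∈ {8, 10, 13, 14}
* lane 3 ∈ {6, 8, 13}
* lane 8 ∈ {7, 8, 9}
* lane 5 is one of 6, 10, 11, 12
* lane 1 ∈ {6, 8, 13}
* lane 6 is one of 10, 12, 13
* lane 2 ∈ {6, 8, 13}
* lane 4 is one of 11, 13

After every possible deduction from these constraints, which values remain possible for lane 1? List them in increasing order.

lane 1, lane 2, lane 3 between them cover only {6, 8, 13} — a naked triple. Remove those values from lane 4, lane 5, lane 6, lane 7, lane 8.
lane 4 must be 11 (only option left). So lane 5 can't be 11.
lane 5 and lane 6 between them cover only {10, 12} — a naked pair. Remove those values from lane 7.
lane 7 has just one choice, so lane 7 = 14.
No further eliminations apply; lane 1 can still be any of 6, 8, 13.

6, 8, 13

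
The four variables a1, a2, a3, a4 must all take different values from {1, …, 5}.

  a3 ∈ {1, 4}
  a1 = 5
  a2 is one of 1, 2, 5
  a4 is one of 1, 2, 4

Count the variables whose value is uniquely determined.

1

a1 must be 5 (only option left). Remove 5 from a2.
Determined: a1=5. The other variables each still have more than one consistent value. That makes 1.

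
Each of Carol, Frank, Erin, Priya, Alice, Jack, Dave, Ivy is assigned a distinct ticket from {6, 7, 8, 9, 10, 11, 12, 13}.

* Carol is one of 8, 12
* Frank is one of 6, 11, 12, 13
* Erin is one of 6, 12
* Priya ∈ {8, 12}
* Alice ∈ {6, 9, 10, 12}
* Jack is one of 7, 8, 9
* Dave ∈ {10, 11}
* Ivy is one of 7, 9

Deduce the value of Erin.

6

The 8 variables draw from only 8 values {6, 7, 8, 9, 10, 11, 12, 13}, so each is used; only Frank can be 13, hence Frank = 13.
The 7 still-open variables draw from only 7 values {6, 7, 8, 9, 10, 11, 12}, so each is used; only Dave can be 11, hence Dave = 11.
Among the 6 still-open variables, 10 fits only Alice (and all 6 values in {6, 7, 8, 9, 10, 12} must be used), so Alice = 10.
The 5 still-open variables together cover exactly {6, 7, 8, 9, 12} — 5 values for 5 variables — and 6 appears only in Erin's list, so Erin = 6.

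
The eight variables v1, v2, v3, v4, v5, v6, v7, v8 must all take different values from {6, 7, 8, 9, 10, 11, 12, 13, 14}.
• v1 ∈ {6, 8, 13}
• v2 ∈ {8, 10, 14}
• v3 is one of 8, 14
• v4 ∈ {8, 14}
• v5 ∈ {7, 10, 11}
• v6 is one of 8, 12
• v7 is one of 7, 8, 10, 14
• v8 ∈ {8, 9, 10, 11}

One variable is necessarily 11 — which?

The 2 variables v3 and v4 are confined to {8, 14}, which locks those values in; drop them from v1, v2, v6, v7, v8.
v2's domain is down to {10}, so v2 = 10. Eliminate 10 elsewhere: v5, v7, v8.
v6's domain is down to {12}, so v6 = 12.
v7 has just one choice, so v7 = 7. Eliminate 7 elsewhere: v5.
So 11 goes to v5.

v5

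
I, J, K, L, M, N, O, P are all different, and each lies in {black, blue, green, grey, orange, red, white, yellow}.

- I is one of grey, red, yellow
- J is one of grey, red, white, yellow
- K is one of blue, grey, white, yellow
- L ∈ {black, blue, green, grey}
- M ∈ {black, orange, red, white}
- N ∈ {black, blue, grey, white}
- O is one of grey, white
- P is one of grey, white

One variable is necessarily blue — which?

K

The 8 variables draw from only 8 values {black, blue, green, grey, orange, red, white, yellow}, so each is used; only L can be green, hence L = green.
The 7 still-open variables draw from only 7 values {black, blue, grey, orange, red, white, yellow}, so each is used; only M can be orange, hence M = orange.
The 6 still-open variables draw from only 6 values {black, blue, grey, red, white, yellow}, so each is used; only N can be black, hence N = black.
The 5 still-open variables together cover exactly {blue, grey, red, white, yellow} — 5 values for 5 variables — and blue appears only in K's list, so K = blue.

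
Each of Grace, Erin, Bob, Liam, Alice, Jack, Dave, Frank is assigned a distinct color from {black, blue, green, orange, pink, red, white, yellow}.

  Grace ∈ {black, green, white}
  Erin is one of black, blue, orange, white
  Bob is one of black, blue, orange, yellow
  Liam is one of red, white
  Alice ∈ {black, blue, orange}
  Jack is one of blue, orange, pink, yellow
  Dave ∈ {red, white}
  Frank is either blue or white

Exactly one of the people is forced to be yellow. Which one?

Bob

Among the 8 variables, green fits only Grace (and all 8 values in {black, blue, green, orange, pink, red, white, yellow} must be used), so Grace = green.
The 7 still-open variables together cover exactly {black, blue, orange, pink, red, white, yellow} — 7 values for 7 variables — and pink appears only in Jack's list, so Jack = pink.
The 6 still-open variables together cover exactly {black, blue, orange, red, white, yellow} — 6 values for 6 variables — and yellow appears only in Bob's list, so Bob = yellow.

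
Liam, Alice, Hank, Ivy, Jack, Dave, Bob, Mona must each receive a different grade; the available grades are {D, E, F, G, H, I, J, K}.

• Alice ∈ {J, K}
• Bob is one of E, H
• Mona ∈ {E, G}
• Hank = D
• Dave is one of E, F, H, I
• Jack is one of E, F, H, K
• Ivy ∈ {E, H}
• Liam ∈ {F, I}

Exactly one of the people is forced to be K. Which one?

Jack

Hank has just one choice, so Hank = D.
The 7 still-open variables draw from only 7 values {E, F, G, H, I, J, K}, so each is used; only Mona can be G, hence Mona = G.
Among the 6 still-open variables, J fits only Alice (and all 6 values in {E, F, H, I, J, K} must be used), so Alice = J.
Among the 5 still-open variables, K fits only Jack (and all 5 values in {E, F, H, I, K} must be used), so Jack = K.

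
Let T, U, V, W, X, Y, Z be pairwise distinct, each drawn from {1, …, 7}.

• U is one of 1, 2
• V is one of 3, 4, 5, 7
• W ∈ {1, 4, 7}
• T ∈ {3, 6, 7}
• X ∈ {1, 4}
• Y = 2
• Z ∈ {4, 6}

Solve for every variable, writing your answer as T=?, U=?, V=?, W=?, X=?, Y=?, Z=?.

Y's domain is down to {2}, so Y = 2. So U can't be 2.
U has just one choice, so U = 1. Strike 1 from W, X.
X must be 4 (only option left). Remove 4 from V, W, Z.
Z has just one choice, so Z = 6. So T can't be 6.
W has just one choice, so W = 7. Remove 7 from T, V.
T has just one choice, so T = 3. Remove 3 from V.
V has just one choice, so V = 5.

T=3, U=1, V=5, W=7, X=4, Y=2, Z=6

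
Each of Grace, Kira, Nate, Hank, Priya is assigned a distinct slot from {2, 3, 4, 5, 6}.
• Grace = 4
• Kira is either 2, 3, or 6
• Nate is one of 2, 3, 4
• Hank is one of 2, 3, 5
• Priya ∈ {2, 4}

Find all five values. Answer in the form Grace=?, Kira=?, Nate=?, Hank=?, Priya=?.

Grace has just one choice, so Grace = 4. So Nate, Priya can't be 4.
Priya has just one choice, so Priya = 2. Eliminate 2 elsewhere: Kira, Nate, Hank.
That leaves Nate = 3. Strike 3 from Kira, Hank.
Hank's domain is down to {5}, so Hank = 5.
Kira has just one choice, so Kira = 6.

Grace=4, Kira=6, Nate=3, Hank=5, Priya=2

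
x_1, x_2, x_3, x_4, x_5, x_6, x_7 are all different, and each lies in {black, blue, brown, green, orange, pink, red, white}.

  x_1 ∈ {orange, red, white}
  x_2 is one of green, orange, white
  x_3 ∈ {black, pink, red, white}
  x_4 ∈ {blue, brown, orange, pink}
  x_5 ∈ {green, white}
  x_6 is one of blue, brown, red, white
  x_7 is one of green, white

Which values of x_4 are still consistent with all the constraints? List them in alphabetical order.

x_5 and x_7 share exactly the 2 values {green, white}; by pigeonhole those values go to them, so strike green, white from x_1, x_2, x_3, x_6.
x_2 has just one choice, so x_2 = orange. Remove orange from x_1, x_4.
x_1 must be red (only option left). Strike red from x_3, x_6.
No further eliminations apply; x_4 can still be any of blue, brown, pink.

blue, brown, pink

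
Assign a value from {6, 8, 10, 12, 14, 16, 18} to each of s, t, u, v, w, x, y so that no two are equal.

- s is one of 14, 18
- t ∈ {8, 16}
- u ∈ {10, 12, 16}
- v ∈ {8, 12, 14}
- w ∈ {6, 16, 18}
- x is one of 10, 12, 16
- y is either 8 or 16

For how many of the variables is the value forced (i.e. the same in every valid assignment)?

The 7 variables draw from only 7 values {6, 8, 10, 12, 14, 16, 18}, so each is used; only w can be 6, hence w = 6.
The 6 still-open variables together cover exactly {8, 10, 12, 14, 16, 18} — 6 values for 6 variables — and 18 appears only in s's list, so s = 18.
The 5 still-open variables together cover exactly {8, 10, 12, 14, 16} — 5 values for 5 variables — and 14 appears only in v's list, so v = 14.
The 2 variables t and y are confined to {8, 16}, which locks those values in; drop them from u, x.
Determined: s=18, v=14, w=6. The other variables each still have more than one consistent value. That makes 3.

3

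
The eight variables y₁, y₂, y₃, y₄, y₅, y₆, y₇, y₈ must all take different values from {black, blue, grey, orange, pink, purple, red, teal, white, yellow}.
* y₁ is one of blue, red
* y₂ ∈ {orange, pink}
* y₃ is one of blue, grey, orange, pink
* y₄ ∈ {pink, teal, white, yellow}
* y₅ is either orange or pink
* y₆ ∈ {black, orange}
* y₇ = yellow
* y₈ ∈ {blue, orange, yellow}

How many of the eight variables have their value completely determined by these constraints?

5

y₇'s domain is down to {yellow}, so y₇ = yellow. Remove yellow from y₄, y₈.
y₂ and y₅ between them cover only {orange, pink} — a naked pair. Remove those values from y₃, y₄, y₆, y₈.
y₆ must be black (only option left).
y₈ has just one choice, so y₈ = blue. Strike blue from y₁, y₃.
y₁ has just one choice, so y₁ = red.
y₃'s domain is down to {grey}, so y₃ = grey.
Determined: y₁=red, y₃=grey, y₆=black, y₇=yellow, y₈=blue. The other variables each still have more than one consistent value. That makes 5.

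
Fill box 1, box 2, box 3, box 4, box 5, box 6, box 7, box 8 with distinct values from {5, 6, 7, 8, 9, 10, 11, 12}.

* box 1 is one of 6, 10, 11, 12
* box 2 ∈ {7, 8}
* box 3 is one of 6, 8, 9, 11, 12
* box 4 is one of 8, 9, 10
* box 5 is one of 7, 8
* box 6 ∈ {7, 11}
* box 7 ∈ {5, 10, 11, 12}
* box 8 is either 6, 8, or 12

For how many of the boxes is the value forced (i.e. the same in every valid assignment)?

2

The 8 variables together cover exactly {5, 6, 7, 8, 9, 10, 11, 12} — 8 values for 8 variables — and 5 appears only in box 7's list, so box 7 = 5.
box 2 and box 5 between them cover only {7, 8} — a naked pair. Remove those values from box 3, box 4, box 6, box 8.
box 6's domain is down to {11}, so box 6 = 11. Strike 11 from box 1, box 3.
Determined: box 6=11, box 7=5. The other boxes each still have more than one consistent value. That makes 2.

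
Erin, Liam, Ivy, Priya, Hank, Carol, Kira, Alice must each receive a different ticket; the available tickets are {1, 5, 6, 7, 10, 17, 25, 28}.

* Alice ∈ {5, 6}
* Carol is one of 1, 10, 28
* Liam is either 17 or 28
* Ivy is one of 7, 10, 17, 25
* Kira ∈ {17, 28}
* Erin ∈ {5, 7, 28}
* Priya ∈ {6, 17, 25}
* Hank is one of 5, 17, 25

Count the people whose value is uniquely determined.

Among the 8 variables, 1 fits only Carol (and all 8 values in {1, 5, 6, 7, 10, 17, 25, 28} must be used), so Carol = 1.
The 7 still-open variables together cover exactly {5, 6, 7, 10, 17, 25, 28} — 7 values for 7 variables — and 10 appears only in Ivy's list, so Ivy = 10.
The 6 still-open variables together cover exactly {5, 6, 7, 17, 25, 28} — 6 values for 6 variables — and 7 appears only in Erin's list, so Erin = 7.
The 2 variables Liam and Kira are confined to {17, 28}, which locks those values in; drop them from Priya, Hank.
Determined: Erin=7, Ivy=10, Carol=1. The other people each still have more than one consistent value. That makes 3.

3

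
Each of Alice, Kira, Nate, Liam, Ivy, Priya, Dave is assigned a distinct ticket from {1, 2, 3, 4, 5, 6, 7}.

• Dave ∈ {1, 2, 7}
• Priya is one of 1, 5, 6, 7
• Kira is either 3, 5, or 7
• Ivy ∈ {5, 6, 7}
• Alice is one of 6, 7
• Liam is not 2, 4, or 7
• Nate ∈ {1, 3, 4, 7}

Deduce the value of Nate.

4

Among the 7 variables, 2 fits only Dave (and all 7 values in {1, 2, 3, 4, 5, 6, 7} must be used), so Dave = 2.
The 6 still-open variables draw from only 6 values {1, 3, 4, 5, 6, 7}, so each is used; only Nate can be 4, hence Nate = 4.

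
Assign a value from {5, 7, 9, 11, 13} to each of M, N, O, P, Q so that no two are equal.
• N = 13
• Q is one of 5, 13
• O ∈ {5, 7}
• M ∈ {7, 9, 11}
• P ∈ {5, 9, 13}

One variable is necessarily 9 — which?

N's domain is down to {13}, so N = 13. Eliminate 13 elsewhere: P, Q.
Q has just one choice, so Q = 5. Remove 5 from O, P.
So 9 goes to P.

P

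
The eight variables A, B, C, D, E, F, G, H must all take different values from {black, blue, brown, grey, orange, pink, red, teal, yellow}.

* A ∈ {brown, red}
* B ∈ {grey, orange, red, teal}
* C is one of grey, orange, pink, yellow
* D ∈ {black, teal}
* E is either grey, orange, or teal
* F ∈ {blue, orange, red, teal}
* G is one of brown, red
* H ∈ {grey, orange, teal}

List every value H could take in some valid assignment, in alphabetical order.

grey, orange, teal

The 2 variables A and G are confined to {brown, red}, which locks those values in; drop them from B, F.
The 3 variables B, E, H are confined to {grey, orange, teal}, which locks those values in; drop them from C, D, F.
D's domain is down to {black}, so D = black.
That leaves F = blue.
No further eliminations apply; H can still be any of grey, orange, teal.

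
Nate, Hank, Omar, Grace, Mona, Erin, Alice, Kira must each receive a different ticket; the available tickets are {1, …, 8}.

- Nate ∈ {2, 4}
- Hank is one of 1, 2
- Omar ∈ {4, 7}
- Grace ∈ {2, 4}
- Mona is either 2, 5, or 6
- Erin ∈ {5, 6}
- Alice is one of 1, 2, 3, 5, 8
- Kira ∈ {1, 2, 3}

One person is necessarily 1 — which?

The 8 variables draw from only 8 values {1, 2, 3, 4, 5, 6, 7, 8}, so each is used; only Omar can be 7, hence Omar = 7.
The 7 still-open variables together cover exactly {1, 2, 3, 4, 5, 6, 8} — 7 values for 7 variables — and 8 appears only in Alice's list, so Alice = 8.
Among the 6 still-open variables, 3 fits only Kira (and all 6 values in {1, 2, 3, 4, 5, 6} must be used), so Kira = 3.
The 5 still-open variables together cover exactly {1, 2, 4, 5, 6} — 5 values for 5 variables — and 1 appears only in Hank's list, so Hank = 1.

Hank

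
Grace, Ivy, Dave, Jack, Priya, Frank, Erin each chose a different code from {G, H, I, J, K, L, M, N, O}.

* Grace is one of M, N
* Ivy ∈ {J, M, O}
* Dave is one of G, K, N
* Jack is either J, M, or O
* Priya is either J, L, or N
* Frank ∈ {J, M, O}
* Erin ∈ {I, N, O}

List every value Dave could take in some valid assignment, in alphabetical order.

G, K

Ivy, Jack, Frank between them cover only {J, M, O} — a naked triple. Remove those values from Grace, Priya, Erin.
Grace must be N (only option left). Remove N from Dave, Priya, Erin.
Priya must be L (only option left).
That leaves Erin = I.
No further eliminations apply; Dave can still be any of G, K.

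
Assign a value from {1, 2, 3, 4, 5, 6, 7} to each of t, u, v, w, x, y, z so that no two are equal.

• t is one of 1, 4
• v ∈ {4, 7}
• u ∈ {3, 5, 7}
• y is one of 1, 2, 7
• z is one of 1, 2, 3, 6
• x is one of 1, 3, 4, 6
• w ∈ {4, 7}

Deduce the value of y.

2

The 7 variables draw from only 7 values {1, 2, 3, 4, 5, 6, 7}, so each is used; only u can be 5, hence u = 5.
v and w between them cover only {4, 7} — a naked pair. Remove those values from t, x, y.
t has just one choice, so t = 1. Eliminate 1 elsewhere: x, y, z.
So y = 2.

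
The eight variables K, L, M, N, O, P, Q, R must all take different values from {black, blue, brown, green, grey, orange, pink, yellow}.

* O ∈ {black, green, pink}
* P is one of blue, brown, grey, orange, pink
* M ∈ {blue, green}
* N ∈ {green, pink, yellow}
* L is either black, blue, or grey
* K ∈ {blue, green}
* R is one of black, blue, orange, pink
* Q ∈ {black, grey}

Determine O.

pink

The 8 variables draw from only 8 values {black, blue, brown, green, grey, orange, pink, yellow}, so each is used; only P can be brown, hence P = brown.
The 7 still-open variables together cover exactly {black, blue, green, grey, orange, pink, yellow} — 7 values for 7 variables — and orange appears only in R's list, so R = orange.
The 6 still-open variables together cover exactly {black, blue, green, grey, pink, yellow} — 6 values for 6 variables — and yellow appears only in N's list, so N = yellow.
Among the 5 still-open variables, pink fits only O (and all 5 values in {black, blue, green, grey, pink} must be used), so O = pink.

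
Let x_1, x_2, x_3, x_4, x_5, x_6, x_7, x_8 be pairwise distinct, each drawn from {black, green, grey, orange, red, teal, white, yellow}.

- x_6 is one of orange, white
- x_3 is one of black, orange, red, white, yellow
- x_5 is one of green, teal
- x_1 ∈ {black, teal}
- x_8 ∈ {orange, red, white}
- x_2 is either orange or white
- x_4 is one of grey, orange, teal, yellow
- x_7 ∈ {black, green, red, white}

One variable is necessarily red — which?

x_8

Among the 8 variables, grey fits only x_4 (and all 8 values in {black, green, grey, orange, red, teal, white, yellow} must be used), so x_4 = grey.
The 7 still-open variables draw from only 7 values {black, green, orange, red, teal, white, yellow}, so each is used; only x_3 can be yellow, hence x_3 = yellow.
The 2 variables x_2 and x_6 are confined to {orange, white}, which locks those values in; drop them from x_7, x_8.
So red goes to x_8.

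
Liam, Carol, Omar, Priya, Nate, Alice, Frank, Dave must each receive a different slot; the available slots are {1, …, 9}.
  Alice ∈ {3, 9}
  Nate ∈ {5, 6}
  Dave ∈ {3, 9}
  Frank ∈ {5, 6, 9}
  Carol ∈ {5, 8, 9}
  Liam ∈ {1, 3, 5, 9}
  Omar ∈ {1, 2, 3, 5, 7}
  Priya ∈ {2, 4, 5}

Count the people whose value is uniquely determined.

2

The 2 variables Alice and Dave are confined to {3, 9}, which locks those values in; drop them from Liam, Carol, Omar, Frank.
Nate and Frank share exactly the 2 values {5, 6}; by pigeonhole those values go to them, so strike 5, 6 from Liam, Carol, Omar, Priya.
That leaves Liam = 1. Strike 1 from Omar.
Carol must be 8 (only option left).
Determined: Liam=1, Carol=8. The other people each still have more than one consistent value. That makes 2.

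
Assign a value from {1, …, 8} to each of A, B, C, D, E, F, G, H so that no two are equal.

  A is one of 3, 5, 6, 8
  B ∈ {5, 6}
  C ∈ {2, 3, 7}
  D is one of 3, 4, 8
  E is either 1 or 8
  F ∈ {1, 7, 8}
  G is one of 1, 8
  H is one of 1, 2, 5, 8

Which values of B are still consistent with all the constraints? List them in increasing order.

The 8 variables draw from only 8 values {1, 2, 3, 4, 5, 6, 7, 8}, so each is used; only D can be 4, hence D = 4.
E and G share exactly the 2 values {1, 8}; by pigeonhole those values go to them, so strike 1, 8 from A, F, H.
F has just one choice, so F = 7. Remove 7 from C.
No further eliminations apply; B can still be any of 5, 6.

5, 6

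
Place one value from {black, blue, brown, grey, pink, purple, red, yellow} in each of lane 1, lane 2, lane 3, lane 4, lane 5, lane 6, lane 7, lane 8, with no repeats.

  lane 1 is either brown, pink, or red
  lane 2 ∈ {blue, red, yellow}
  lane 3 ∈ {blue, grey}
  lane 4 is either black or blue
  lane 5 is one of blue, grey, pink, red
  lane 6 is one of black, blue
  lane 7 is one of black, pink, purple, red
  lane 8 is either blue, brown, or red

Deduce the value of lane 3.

grey

Among the 8 variables, purple fits only lane 7 (and all 8 values in {black, blue, brown, grey, pink, purple, red, yellow} must be used), so lane 7 = purple.
Among the 7 still-open variables, yellow fits only lane 2 (and all 7 values in {black, blue, brown, grey, pink, red, yellow} must be used), so lane 2 = yellow.
The 2 variables lane 4 and lane 6 are confined to {black, blue}, which locks those values in; drop them from lane 3, lane 5, lane 8.
So lane 3 = grey.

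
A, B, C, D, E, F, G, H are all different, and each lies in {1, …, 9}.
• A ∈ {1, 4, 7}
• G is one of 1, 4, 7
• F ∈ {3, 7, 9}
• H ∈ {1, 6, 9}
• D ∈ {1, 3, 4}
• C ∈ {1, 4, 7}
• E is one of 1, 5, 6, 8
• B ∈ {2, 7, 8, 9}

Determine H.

6

The 3 variables A, C, G are confined to {1, 4, 7}, which locks those values in; drop them from B, D, E, F, H.
D's domain is down to {3}, so D = 3. Eliminate 3 elsewhere: F.
F's domain is down to {9}, so F = 9. Remove 9 from B, H.
So H = 6.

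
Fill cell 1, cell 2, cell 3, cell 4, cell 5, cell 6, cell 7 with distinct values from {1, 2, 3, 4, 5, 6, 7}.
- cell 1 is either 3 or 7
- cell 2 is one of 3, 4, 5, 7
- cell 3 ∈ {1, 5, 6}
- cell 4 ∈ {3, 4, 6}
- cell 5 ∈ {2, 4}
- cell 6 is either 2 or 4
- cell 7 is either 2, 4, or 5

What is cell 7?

Among the 7 variables, 1 fits only cell 3 (and all 7 values in {1, 2, 3, 4, 5, 6, 7} must be used), so cell 3 = 1.
The 6 still-open variables draw from only 6 values {2, 3, 4, 5, 6, 7}, so each is used; only cell 4 can be 6, hence cell 4 = 6.
cell 5 and cell 6 share exactly the 2 values {2, 4}; by pigeonhole those values go to them, so strike 2, 4 from cell 2, cell 7.
So cell 7 = 5.

5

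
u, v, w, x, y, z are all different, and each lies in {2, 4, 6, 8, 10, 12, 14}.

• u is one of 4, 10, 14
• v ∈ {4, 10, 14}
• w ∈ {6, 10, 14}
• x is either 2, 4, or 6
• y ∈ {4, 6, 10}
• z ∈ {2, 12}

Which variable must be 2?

x

The 6 variables draw from only 6 values {2, 4, 6, 10, 12, 14}, so each is used; only z can be 12, hence z = 12.
Among the 5 still-open variables, 2 fits only x (and all 5 values in {2, 4, 6, 10, 14} must be used), so x = 2.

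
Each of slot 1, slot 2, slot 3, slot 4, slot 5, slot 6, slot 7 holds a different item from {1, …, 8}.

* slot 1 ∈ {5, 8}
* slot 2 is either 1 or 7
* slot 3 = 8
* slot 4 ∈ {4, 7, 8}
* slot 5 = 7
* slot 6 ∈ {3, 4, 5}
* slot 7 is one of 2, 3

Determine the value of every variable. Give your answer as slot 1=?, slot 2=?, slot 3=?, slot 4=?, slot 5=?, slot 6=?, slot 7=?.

slot 3 has just one choice, so slot 3 = 8. Eliminate 8 elsewhere: slot 1, slot 4.
slot 5's domain is down to {7}, so slot 5 = 7. Remove 7 from slot 2, slot 4.
slot 1 must be 5 (only option left). So slot 6 can't be 5.
That leaves slot 2 = 1.
slot 4's domain is down to {4}, so slot 4 = 4. Remove 4 from slot 6.
slot 6 must be 3 (only option left). So slot 7 can't be 3.
slot 7 must be 2 (only option left).

slot 1=5, slot 2=1, slot 3=8, slot 4=4, slot 5=7, slot 6=3, slot 7=2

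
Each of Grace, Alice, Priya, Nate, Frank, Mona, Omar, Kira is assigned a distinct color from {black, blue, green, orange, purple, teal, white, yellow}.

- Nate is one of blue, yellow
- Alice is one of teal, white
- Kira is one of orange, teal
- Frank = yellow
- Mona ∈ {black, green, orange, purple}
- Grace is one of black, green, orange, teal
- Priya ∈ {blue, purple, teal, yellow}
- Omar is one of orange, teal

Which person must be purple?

Priya

Frank has just one choice, so Frank = yellow. So Priya, Nate can't be yellow.
Nate must be blue (only option left). Strike blue from Priya.
The 6 still-open variables draw from only 6 values {black, green, orange, purple, teal, white}, so each is used; only Alice can be white, hence Alice = white.
The 2 variables Omar and Kira are confined to {orange, teal}, which locks those values in; drop them from Grace, Priya, Mona.
So purple goes to Priya.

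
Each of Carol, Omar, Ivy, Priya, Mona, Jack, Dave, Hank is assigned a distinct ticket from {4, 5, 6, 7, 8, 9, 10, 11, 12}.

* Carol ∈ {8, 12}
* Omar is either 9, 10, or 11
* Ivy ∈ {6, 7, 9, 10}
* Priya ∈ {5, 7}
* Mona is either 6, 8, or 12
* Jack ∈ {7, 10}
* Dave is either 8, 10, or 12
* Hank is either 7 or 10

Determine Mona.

6

The 8 variables together cover exactly {5, 6, 7, 8, 9, 10, 11, 12} — 8 values for 8 variables — and 5 appears only in Priya's list, so Priya = 5.
The 7 still-open variables together cover exactly {6, 7, 8, 9, 10, 11, 12} — 7 values for 7 variables — and 11 appears only in Omar's list, so Omar = 11.
The 6 still-open variables draw from only 6 values {6, 7, 8, 9, 10, 12}, so each is used; only Ivy can be 9, hence Ivy = 9.
The 5 still-open variables together cover exactly {6, 7, 8, 10, 12} — 5 values for 5 variables — and 6 appears only in Mona's list, so Mona = 6.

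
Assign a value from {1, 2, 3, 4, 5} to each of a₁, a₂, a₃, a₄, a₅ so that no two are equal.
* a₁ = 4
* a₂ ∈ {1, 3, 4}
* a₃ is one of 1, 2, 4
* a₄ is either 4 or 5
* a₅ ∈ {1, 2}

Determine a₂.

3

a₁'s domain is down to {4}, so a₁ = 4. Strike 4 from a₂, a₃, a₄.
a₄'s domain is down to {5}, so a₄ = 5.
The 3 still-open variables draw from only 3 values {1, 2, 3}, so each is used; only a₂ can be 3, hence a₂ = 3.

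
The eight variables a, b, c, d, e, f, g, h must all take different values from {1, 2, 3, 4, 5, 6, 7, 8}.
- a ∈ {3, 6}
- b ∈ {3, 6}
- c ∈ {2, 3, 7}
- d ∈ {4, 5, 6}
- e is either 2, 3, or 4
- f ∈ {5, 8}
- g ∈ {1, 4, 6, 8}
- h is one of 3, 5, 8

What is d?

Among the 8 variables, 1 fits only g (and all 8 values in {1, 2, 3, 4, 5, 6, 7, 8} must be used), so g = 1.
Among the 7 still-open variables, 7 fits only c (and all 7 values in {2, 3, 4, 5, 6, 7, 8} must be used), so c = 7.
The 6 still-open variables together cover exactly {2, 3, 4, 5, 6, 8} — 6 values for 6 variables — and 2 appears only in e's list, so e = 2.
The 5 still-open variables draw from only 5 values {3, 4, 5, 6, 8}, so each is used; only d can be 4, hence d = 4.

4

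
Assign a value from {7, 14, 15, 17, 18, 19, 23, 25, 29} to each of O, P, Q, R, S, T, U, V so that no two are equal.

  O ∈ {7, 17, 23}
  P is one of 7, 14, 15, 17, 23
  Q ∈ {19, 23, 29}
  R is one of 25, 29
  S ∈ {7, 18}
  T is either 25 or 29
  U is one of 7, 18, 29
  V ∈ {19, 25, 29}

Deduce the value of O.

R and T between them cover only {25, 29} — a naked pair. Remove those values from Q, U, V.
V has just one choice, so V = 19. Remove 19 from Q.
Q must be 23 (only option left). Strike 23 from O, P.
The 2 variables S and U are confined to {7, 18}, which locks those values in; drop them from O, P.
So O = 17.

17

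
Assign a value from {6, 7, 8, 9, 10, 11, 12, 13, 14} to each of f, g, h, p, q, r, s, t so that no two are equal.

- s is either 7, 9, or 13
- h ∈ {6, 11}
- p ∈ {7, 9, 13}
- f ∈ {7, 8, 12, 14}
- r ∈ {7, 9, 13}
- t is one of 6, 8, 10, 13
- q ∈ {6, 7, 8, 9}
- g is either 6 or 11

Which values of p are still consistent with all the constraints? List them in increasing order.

7, 9, 13

The 2 variables g and h are confined to {6, 11}, which locks those values in; drop them from q, t.
p, r, s between them cover only {7, 9, 13} — a naked triple. Remove those values from f, q, t.
q has just one choice, so q = 8. Strike 8 from f, t.
t's domain is down to {10}, so t = 10.
No further eliminations apply; p can still be any of 7, 9, 13.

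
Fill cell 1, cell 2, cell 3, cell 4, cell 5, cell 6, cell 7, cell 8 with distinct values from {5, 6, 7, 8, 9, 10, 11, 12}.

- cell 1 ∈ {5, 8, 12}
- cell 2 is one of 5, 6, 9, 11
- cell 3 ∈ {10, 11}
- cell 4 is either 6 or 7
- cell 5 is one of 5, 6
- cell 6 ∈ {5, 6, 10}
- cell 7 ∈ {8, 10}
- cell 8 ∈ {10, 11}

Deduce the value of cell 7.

Among the 8 variables, 7 fits only cell 4 (and all 8 values in {5, 6, 7, 8, 9, 10, 11, 12} must be used), so cell 4 = 7.
Among the 7 still-open variables, 9 fits only cell 2 (and all 7 values in {5, 6, 8, 9, 10, 11, 12} must be used), so cell 2 = 9.
The 6 still-open variables draw from only 6 values {5, 6, 8, 10, 11, 12}, so each is used; only cell 1 can be 12, hence cell 1 = 12.
The 5 still-open variables draw from only 5 values {5, 6, 8, 10, 11}, so each is used; only cell 7 can be 8, hence cell 7 = 8.

8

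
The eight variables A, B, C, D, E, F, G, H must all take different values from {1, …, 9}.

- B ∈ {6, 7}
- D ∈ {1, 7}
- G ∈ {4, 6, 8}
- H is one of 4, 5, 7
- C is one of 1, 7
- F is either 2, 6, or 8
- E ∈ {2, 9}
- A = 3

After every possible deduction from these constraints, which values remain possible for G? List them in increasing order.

4, 8

A's domain is down to {3}, so A = 3.
C and D share exactly the 2 values {1, 7}; by pigeonhole those values go to them, so strike 1, 7 from B, H.
That leaves B = 6. Remove 6 from F, G.
No further eliminations apply; G can still be any of 4, 8.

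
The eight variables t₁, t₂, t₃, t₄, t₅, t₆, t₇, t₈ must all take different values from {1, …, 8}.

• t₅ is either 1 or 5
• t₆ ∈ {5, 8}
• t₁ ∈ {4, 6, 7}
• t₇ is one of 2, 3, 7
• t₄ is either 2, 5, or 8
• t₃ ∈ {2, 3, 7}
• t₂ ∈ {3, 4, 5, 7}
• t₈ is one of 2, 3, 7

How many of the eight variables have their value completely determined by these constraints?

The 8 variables together cover exactly {1, 2, 3, 4, 5, 6, 7, 8} — 8 values for 8 variables — and 1 appears only in t₅'s list, so t₅ = 1.
The 7 still-open variables together cover exactly {2, 3, 4, 5, 6, 7, 8} — 7 values for 7 variables — and 6 appears only in t₁'s list, so t₁ = 6.
The 6 still-open variables draw from only 6 values {2, 3, 4, 5, 7, 8}, so each is used; only t₂ can be 4, hence t₂ = 4.
The 3 variables t₃, t₇, t₈ are confined to {2, 3, 7}, which locks those values in; drop them from t₄.
Determined: t₁=6, t₂=4, t₅=1. The other variables each still have more than one consistent value. That makes 3.

3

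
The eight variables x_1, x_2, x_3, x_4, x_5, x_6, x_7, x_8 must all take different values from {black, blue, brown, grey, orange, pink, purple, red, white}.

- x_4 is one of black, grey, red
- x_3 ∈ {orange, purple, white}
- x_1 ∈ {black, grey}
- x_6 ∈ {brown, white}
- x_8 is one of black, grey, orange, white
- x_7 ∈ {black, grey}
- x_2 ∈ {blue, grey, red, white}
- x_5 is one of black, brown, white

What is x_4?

red

The 8 variables draw from only 8 values {black, blue, brown, grey, orange, purple, red, white}, so each is used; only x_2 can be blue, hence x_2 = blue.
The 7 still-open variables together cover exactly {black, brown, grey, orange, purple, red, white} — 7 values for 7 variables — and purple appears only in x_3's list, so x_3 = purple.
Among the 6 still-open variables, orange fits only x_8 (and all 6 values in {black, brown, grey, orange, red, white} must be used), so x_8 = orange.
The 5 still-open variables together cover exactly {black, brown, grey, red, white} — 5 values for 5 variables — and red appears only in x_4's list, so x_4 = red.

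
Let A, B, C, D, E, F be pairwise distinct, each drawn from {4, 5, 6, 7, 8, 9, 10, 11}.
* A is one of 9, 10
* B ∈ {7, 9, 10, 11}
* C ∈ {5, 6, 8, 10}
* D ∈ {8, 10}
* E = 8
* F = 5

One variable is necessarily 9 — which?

E's domain is down to {8}, so E = 8. Strike 8 from C, D.
F has just one choice, so F = 5. Strike 5 from C.
D has just one choice, so D = 10. So A, B, C can't be 10.
So 9 goes to A.

A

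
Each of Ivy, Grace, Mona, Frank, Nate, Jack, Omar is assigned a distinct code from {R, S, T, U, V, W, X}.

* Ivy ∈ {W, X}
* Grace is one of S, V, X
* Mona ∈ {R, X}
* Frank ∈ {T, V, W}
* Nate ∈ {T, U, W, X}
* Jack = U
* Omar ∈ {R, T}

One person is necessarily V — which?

Frank

Jack must be U (only option left). So Nate can't be U.
The 6 still-open variables together cover exactly {R, S, T, V, W, X} — 6 values for 6 variables — and S appears only in Grace's list, so Grace = S.
Among the 5 still-open variables, V fits only Frank (and all 5 values in {R, T, V, W, X} must be used), so Frank = V.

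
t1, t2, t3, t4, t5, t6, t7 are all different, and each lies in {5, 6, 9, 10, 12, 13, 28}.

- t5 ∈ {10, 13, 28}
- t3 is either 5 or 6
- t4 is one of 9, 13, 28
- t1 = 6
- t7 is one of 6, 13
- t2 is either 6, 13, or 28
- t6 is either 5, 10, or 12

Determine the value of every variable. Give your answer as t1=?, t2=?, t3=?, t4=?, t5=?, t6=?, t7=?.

t1=6, t2=28, t3=5, t4=9, t5=10, t6=12, t7=13

t1 has just one choice, so t1 = 6. So t2, t3, t7 can't be 6.
t3's domain is down to {5}, so t3 = 5. Eliminate 5 elsewhere: t6.
t7 has just one choice, so t7 = 13. So t2, t4, t5 can't be 13.
t2 has just one choice, so t2 = 28. Remove 28 from t4, t5.
t4's domain is down to {9}, so t4 = 9.
t5's domain is down to {10}, so t5 = 10. Eliminate 10 elsewhere: t6.
t6's domain is down to {12}, so t6 = 12.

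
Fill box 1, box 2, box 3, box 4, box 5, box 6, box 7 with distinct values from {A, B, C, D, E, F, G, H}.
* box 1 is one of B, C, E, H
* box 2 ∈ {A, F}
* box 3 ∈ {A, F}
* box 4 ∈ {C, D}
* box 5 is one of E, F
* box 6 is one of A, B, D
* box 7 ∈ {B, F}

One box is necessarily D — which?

box 6

The 7 variables draw from only 7 values {A, B, C, D, E, F, H}, so each is used; only box 1 can be H, hence box 1 = H.
The 6 still-open variables draw from only 6 values {A, B, C, D, E, F}, so each is used; only box 4 can be C, hence box 4 = C.
The 5 still-open variables together cover exactly {A, B, D, E, F} — 5 values for 5 variables — and D appears only in box 6's list, so box 6 = D.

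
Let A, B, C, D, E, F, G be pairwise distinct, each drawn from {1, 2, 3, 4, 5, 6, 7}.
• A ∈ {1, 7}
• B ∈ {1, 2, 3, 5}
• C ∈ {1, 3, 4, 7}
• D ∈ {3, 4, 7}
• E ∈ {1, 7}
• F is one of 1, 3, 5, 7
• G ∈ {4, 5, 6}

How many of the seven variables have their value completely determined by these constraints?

3

Among the 7 variables, 2 fits only B (and all 7 values in {1, 2, 3, 4, 5, 6, 7} must be used), so B = 2.
The 6 still-open variables together cover exactly {1, 3, 4, 5, 6, 7} — 6 values for 6 variables — and 6 appears only in G's list, so G = 6.
The 5 still-open variables draw from only 5 values {1, 3, 4, 5, 7}, so each is used; only F can be 5, hence F = 5.
The 2 variables A and E are confined to {1, 7}, which locks those values in; drop them from C, D.
Determined: B=2, F=5, G=6. The other variables each still have more than one consistent value. That makes 3.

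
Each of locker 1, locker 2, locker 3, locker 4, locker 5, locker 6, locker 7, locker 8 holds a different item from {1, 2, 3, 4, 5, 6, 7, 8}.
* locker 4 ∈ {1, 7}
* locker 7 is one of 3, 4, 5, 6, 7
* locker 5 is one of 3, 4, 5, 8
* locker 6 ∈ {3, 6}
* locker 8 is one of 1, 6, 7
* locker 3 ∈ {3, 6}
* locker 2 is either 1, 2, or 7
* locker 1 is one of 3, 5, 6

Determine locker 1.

5

The 8 variables together cover exactly {1, 2, 3, 4, 5, 6, 7, 8} — 8 values for 8 variables — and 2 appears only in locker 2's list, so locker 2 = 2.
The 7 still-open variables draw from only 7 values {1, 3, 4, 5, 6, 7, 8}, so each is used; only locker 5 can be 8, hence locker 5 = 8.
The 6 still-open variables draw from only 6 values {1, 3, 4, 5, 6, 7}, so each is used; only locker 7 can be 4, hence locker 7 = 4.
The 5 still-open variables together cover exactly {1, 3, 5, 6, 7} — 5 values for 5 variables — and 5 appears only in locker 1's list, so locker 1 = 5.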